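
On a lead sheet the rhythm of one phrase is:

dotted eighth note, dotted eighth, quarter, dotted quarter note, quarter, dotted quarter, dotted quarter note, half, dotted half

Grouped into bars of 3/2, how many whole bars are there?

One bar of 3/2 = 24 sixteenth notes.
Express everything in sixteenth notes: dotted eighth note = 3; dotted eighth = 3; quarter = 4; dotted quarter note = 6; quarter = 4; dotted quarter = 6; dotted quarter note = 6; half = 8; dotted half = 12.
Total: 3 + 3 + 4 + 6 + 4 + 6 + 6 + 8 + 12 = 52.
52 ÷ 24 = 2 complete bars with 4 left over.

2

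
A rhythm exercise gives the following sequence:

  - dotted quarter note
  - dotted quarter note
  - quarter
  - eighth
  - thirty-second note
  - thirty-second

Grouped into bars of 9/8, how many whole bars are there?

1

One bar of 9/8 = 36 thirty-second notes.
Express everything in thirty-second notes: dotted quarter note = 12; dotted quarter note = 12; quarter = 8; eighth = 4; thirty-second note = 1; thirty-second = 1.
Sum: 12 + 12 + 8 + 4 + 1 + 1 = 38.
38 ÷ 36 = 1 complete bar with 2 left over.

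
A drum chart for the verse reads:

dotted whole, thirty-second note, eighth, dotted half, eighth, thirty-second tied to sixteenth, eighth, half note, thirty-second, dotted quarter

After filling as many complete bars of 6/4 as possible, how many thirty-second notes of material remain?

One bar of 6/4 = 48 thirty-second notes.
Express everything in thirty-second notes: dotted whole = 48; thirty-second note = 1; eighth = 4; dotted half = 24; eighth = 4; thirty-second tied to sixteenth (thirty-second + sixteenth) = 3; eighth = 4; half note = 16; thirty-second = 1; dotted quarter = 12.
Total: 48 + 1 + 4 + 24 + 4 + 3 + 4 + 16 + 1 + 12 = 117.
117 ÷ 48 = 2 complete bars with 21 thirty-second notes remaining.

21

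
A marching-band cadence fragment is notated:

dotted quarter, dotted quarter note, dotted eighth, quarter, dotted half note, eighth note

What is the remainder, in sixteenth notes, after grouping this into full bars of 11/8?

One bar of 11/8 = 22 sixteenth notes.
Express everything in sixteenth notes: dotted quarter = 6; dotted quarter note = 6; dotted eighth = 3; quarter = 4; dotted half note = 12; eighth note = 2.
Total: 6 + 6 + 3 + 4 + 12 + 2 = 33.
33 ÷ 22 = 1 complete bar with 11 sixteenth notes remaining.

11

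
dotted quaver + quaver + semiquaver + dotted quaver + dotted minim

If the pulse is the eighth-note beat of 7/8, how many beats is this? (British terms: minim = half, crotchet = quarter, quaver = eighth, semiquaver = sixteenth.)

10.5

One eighth-note beat = 2 sixteenth notes.
Convert each value to sixteenth notes: dotted quaver = 3; quaver = 2; semiquaver = 1; dotted quaver = 3; dotted minim = 12.
Adding: 3 + 2 + 1 + 3 + 12 = 21.
21 ÷ 2 = 10.5 beats.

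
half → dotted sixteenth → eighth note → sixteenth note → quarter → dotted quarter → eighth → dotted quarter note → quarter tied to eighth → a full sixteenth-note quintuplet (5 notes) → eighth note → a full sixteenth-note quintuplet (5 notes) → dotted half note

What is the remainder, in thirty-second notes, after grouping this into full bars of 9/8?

One bar of 9/8 = 36 thirty-second notes.
Express everything in thirty-second notes: half = 16; dotted sixteenth = 3; eighth note = 4; sixteenth note = 2; quarter = 8; dotted quarter = 12; eighth = 4; dotted quarter note = 12; quarter tied to eighth (quarter + eighth) = 12; a full sixteenth-note quintuplet (5 notes) (five quintuplet sixteenths span one quarter) = 8; eighth note = 4; a full sixteenth-note quintuplet (5 notes) (five quintuplet sixteenths span one quarter) = 8; dotted half note = 24.
Sum: 16 + 3 + 4 + 2 + 8 + 12 + 4 + 12 + 12 + 8 + 4 + 8 + 24 = 117.
117 ÷ 36 = 3 complete bars with 9 thirty-second notes remaining.

9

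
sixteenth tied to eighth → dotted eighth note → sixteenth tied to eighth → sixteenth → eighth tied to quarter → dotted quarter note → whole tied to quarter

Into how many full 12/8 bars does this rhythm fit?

One bar of 12/8 = 24 sixteenth notes.
Express everything in sixteenth notes: sixteenth tied to eighth (sixteenth + eighth) = 3; dotted eighth note = 3; sixteenth tied to eighth (sixteenth + eighth) = 3; sixteenth = 1; eighth tied to quarter (eighth + quarter) = 6; dotted quarter note = 6; whole tied to quarter (whole + quarter) = 20.
Altogether 3 + 3 + 3 + 1 + 6 + 6 + 20 = 42.
42 ÷ 24 = 1 complete bar with 18 left over.

1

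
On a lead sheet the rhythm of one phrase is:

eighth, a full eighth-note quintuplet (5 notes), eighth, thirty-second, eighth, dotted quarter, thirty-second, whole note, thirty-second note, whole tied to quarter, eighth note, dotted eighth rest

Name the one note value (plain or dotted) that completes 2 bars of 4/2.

dotted sixteenth note

2 bars of 4/2 = 128 thirty-second notes.
In thirty-second notes: eighth = 4; a full eighth-note quintuplet (5 notes) (five quintuplet eighths span one half) = 16; eighth = 4; thirty-second = 1; eighth = 4; dotted quarter = 12; thirty-second = 1; whole note = 32; thirty-second note = 1; whole tied to quarter (whole + quarter) = 40; eighth note = 4; dotted eighth rest = 6.
Total: 4 + 16 + 4 + 1 + 4 + 12 + 1 + 32 + 1 + 40 + 4 + 6 = 125.
Remaining: 128 − 125 = 3 thirty-second notes, which is a dotted sixteenth note.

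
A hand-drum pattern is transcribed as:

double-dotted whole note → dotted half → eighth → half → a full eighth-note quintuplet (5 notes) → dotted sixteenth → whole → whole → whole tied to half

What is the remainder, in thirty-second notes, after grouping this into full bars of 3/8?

One bar of 3/8 = 12 thirty-second notes.
Express everything in thirty-second notes: double-dotted whole note = 56; dotted half = 24; eighth = 4; half = 16; a full eighth-note quintuplet (5 notes) (five quintuplet eighths span one half) = 16; dotted sixteenth = 3; whole = 32; whole = 32; whole tied to half (whole + half) = 48.
Adding: 56 + 24 + 4 + 16 + 16 + 3 + 32 + 32 + 48 = 231.
231 ÷ 12 = 19 complete bars with 3 thirty-second notes remaining.

3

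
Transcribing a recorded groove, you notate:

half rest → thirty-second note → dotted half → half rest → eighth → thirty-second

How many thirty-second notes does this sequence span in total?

62

Working in thirty-second notes: half rest = 16; thirty-second note = 1; dotted half = 24; half rest = 16; eighth = 4; thirty-second = 1.
Altogether 16 + 1 + 24 + 16 + 4 + 1 = 62 thirty-second notes.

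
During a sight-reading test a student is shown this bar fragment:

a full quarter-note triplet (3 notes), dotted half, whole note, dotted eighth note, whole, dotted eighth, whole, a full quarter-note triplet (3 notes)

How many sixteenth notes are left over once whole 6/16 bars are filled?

4

One bar of 6/16 = 6 sixteenth notes.
In sixteenth notes: a full quarter-note triplet (3 notes) (three triplet quarters span one half) = 8; dotted half = 12; whole note = 16; dotted eighth note = 3; whole = 16; dotted eighth = 3; whole = 16; a full quarter-note triplet (3 notes) (three triplet quarters span one half) = 8.
Total: 8 + 12 + 16 + 3 + 16 + 3 + 16 + 8 = 82.
82 ÷ 6 = 13 complete bars with 4 sixteenth notes remaining.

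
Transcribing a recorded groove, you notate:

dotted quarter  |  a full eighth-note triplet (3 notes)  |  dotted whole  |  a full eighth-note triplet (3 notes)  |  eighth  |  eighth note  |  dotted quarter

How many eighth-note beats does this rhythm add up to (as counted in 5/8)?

24

One eighth-note beat = 2 sixteenth notes.
In sixteenth notes: dotted quarter = 6; a full eighth-note triplet (3 notes) (three triplet eighths span one quarter) = 4; dotted whole = 24; a full eighth-note triplet (3 notes) (three triplet eighths span one quarter) = 4; eighth = 2; eighth note = 2; dotted quarter = 6.
Adding: 6 + 4 + 24 + 4 + 2 + 2 + 6 = 48.
48 ÷ 2 = 24 beats.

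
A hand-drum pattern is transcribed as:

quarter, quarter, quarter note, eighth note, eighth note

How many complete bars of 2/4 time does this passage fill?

One bar of 2/4 = 4 eighth notes.
Convert each value to eighth notes: quarter = 2; quarter = 2; quarter note = 2; eighth note = 1; eighth note = 1.
Total: 2 + 2 + 2 + 1 + 1 = 8.
8 ÷ 4 = 2 complete bars with 0 left over.

2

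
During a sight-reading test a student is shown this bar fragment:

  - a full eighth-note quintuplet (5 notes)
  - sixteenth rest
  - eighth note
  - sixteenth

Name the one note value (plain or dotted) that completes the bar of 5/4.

half note

The bar of 5/4 = 20 sixteenth notes.
Convert each value to sixteenth notes: a full eighth-note quintuplet (5 notes) (five quintuplet eighths span one half) = 8; sixteenth rest = 1; eighth note = 2; sixteenth = 1.
Total: 8 + 1 + 2 + 1 = 12.
Remaining: 20 − 12 = 8 sixteenth notes, which is a half note.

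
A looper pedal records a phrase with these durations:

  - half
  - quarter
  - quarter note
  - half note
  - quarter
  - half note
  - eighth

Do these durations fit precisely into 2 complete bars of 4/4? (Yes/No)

One bar of 4/4 = 8 eighth notes, so 2 bars = 16.
In eighth notes: half = 4; quarter = 2; quarter note = 2; half note = 4; quarter = 2; half note = 4; eighth = 1.
Total: 4 + 2 + 2 + 4 + 2 + 4 + 1 = 19.
19 exceeds 16, so the answer is No.

No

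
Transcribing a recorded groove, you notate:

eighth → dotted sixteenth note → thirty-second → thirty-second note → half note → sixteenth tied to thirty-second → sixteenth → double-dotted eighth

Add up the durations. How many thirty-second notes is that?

Convert each value to thirty-second notes: eighth = 4; dotted sixteenth note = 3; thirty-second = 1; thirty-second note = 1; half note = 16; sixteenth tied to thirty-second (sixteenth + thirty-second) = 3; sixteenth = 2; double-dotted eighth = 7.
Sum: 4 + 3 + 1 + 1 + 16 + 3 + 2 + 7 = 37 thirty-second notes.

37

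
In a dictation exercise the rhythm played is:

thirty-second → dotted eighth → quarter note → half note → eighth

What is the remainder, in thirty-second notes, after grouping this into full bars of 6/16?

11

One bar of 6/16 = 12 thirty-second notes.
Each duration in thirty-second notes: thirty-second = 1; dotted eighth = 6; quarter note = 8; half note = 16; eighth = 4.
Altogether 1 + 6 + 8 + 16 + 4 = 35.
35 ÷ 12 = 2 complete bars with 11 thirty-second notes remaining.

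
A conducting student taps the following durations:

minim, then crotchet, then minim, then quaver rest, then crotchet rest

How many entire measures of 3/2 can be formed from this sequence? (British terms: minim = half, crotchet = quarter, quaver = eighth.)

One bar of 3/2 = 12 eighth notes.
Working in eighth notes: minim = 4; crotchet = 2; minim = 4; quaver rest = 1; crotchet rest = 2.
Total: 4 + 2 + 4 + 1 + 2 = 13.
13 ÷ 12 = 1 complete bar with 1 left over.

1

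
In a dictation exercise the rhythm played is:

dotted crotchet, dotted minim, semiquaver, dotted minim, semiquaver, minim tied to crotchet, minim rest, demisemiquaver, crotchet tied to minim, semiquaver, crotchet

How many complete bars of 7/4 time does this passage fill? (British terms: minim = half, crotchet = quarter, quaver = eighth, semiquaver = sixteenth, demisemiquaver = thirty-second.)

2

One bar of 7/4 = 56 thirty-second notes.
In thirty-second notes: dotted crotchet = 12; dotted minim = 24; semiquaver = 2; dotted minim = 24; semiquaver = 2; minim tied to crotchet (minim + crotchet) = 24; minim rest = 16; demisemiquaver = 1; crotchet tied to minim (crotchet + minim) = 24; semiquaver = 2; crotchet = 8.
Adding: 12 + 24 + 2 + 24 + 2 + 24 + 16 + 1 + 24 + 2 + 8 = 139.
139 ÷ 56 = 2 complete bars with 27 left over.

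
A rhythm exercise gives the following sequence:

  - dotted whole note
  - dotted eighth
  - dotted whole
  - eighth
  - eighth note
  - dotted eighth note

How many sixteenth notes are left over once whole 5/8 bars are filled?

One bar of 5/8 = 10 sixteenth notes.
Each duration in sixteenth notes: dotted whole note = 24; dotted eighth = 3; dotted whole = 24; eighth = 2; eighth note = 2; dotted eighth note = 3.
Altogether 24 + 3 + 24 + 2 + 2 + 3 = 58.
58 ÷ 10 = 5 complete bars with 8 sixteenth notes remaining.

8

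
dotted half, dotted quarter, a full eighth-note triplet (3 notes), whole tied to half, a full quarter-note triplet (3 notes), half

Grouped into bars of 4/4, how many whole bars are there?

One bar of 4/4 = 8 eighth notes.
Each duration in eighth notes: dotted half = 6; dotted quarter = 3; a full eighth-note triplet (3 notes) (three triplet eighths span one quarter) = 2; whole tied to half (whole + half) = 12; a full quarter-note triplet (3 notes) (three triplet quarters span one half) = 4; half = 4.
Adding: 6 + 3 + 2 + 12 + 4 + 4 = 31.
31 ÷ 8 = 3 complete bars with 7 left over.

3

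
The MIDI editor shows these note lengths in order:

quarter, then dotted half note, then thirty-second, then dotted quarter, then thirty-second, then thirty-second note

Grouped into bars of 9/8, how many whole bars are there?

1

One bar of 9/8 = 36 thirty-second notes.
Each duration in thirty-second notes: quarter = 8; dotted half note = 24; thirty-second = 1; dotted quarter = 12; thirty-second = 1; thirty-second note = 1.
Sum: 8 + 24 + 1 + 12 + 1 + 1 = 47.
47 ÷ 36 = 1 complete bar with 11 left over.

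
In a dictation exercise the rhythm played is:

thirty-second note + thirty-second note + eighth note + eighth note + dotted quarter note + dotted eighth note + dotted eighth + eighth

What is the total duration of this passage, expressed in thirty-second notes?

In thirty-second notes: thirty-second note = 1; thirty-second note = 1; eighth note = 4; eighth note = 4; dotted quarter note = 12; dotted eighth note = 6; dotted eighth = 6; eighth = 4.
Adding: 1 + 1 + 4 + 4 + 12 + 6 + 6 + 4 = 38 thirty-second notes.

38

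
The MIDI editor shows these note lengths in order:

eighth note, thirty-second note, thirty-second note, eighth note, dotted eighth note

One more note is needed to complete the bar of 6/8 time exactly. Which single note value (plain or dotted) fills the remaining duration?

quarter note

The bar of 6/8 = 24 thirty-second notes.
Working in thirty-second notes: eighth note = 4; thirty-second note = 1; thirty-second note = 1; eighth note = 4; dotted eighth note = 6.
Total: 4 + 1 + 1 + 4 + 6 = 16.
Remaining: 24 − 16 = 8 thirty-second notes, which is a quarter note.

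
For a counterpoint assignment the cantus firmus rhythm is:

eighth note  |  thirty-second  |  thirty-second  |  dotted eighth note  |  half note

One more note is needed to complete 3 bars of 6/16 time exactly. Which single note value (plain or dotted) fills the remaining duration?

quarter note

3 bars of 6/16 = 36 thirty-second notes.
Express everything in thirty-second notes: eighth note = 4; thirty-second = 1; thirty-second = 1; dotted eighth note = 6; half note = 16.
Total: 4 + 1 + 1 + 6 + 16 = 28.
Remaining: 36 − 28 = 8 thirty-second notes, which is a quarter note.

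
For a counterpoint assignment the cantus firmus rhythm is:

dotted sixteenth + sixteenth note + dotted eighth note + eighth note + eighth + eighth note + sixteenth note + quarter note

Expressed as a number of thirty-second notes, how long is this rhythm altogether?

Each duration in thirty-second notes: dotted sixteenth = 3; sixteenth note = 2; dotted eighth note = 6; eighth note = 4; eighth = 4; eighth note = 4; sixteenth note = 2; quarter note = 8.
Altogether 3 + 2 + 6 + 4 + 4 + 4 + 2 + 8 = 33 thirty-second notes.

33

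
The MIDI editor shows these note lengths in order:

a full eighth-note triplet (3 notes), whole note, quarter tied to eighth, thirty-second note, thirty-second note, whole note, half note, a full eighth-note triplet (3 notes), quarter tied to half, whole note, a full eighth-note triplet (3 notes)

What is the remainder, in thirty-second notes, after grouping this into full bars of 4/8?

14

One bar of 4/8 = 16 thirty-second notes.
In thirty-second notes: a full eighth-note triplet (3 notes) (three triplet eighths span one quarter) = 8; whole note = 32; quarter tied to eighth (quarter + eighth) = 12; thirty-second note = 1; thirty-second note = 1; whole note = 32; half note = 16; a full eighth-note triplet (3 notes) (three triplet eighths span one quarter) = 8; quarter tied to half (quarter + half) = 24; whole note = 32; a full eighth-note triplet (3 notes) (three triplet eighths span one quarter) = 8.
Adding: 8 + 32 + 12 + 1 + 1 + 32 + 16 + 8 + 24 + 32 + 8 = 174.
174 ÷ 16 = 10 complete bars with 14 thirty-second notes remaining.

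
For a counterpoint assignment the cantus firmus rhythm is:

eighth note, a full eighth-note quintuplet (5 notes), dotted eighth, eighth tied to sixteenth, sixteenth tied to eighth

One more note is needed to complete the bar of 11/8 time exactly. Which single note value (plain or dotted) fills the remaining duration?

dotted eighth note

The bar of 11/8 = 22 sixteenth notes.
Each duration in sixteenth notes: eighth note = 2; a full eighth-note quintuplet (5 notes) (five quintuplet eighths span one half) = 8; dotted eighth = 3; eighth tied to sixteenth (eighth + sixteenth) = 3; sixteenth tied to eighth (sixteenth + eighth) = 3.
Total: 2 + 8 + 3 + 3 + 3 = 19.
Remaining: 22 − 19 = 3 sixteenth notes, which is a dotted eighth note.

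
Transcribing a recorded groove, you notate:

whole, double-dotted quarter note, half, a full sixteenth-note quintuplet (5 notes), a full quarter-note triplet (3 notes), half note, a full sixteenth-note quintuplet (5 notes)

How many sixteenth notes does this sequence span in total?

Working in sixteenth notes: whole = 16; double-dotted quarter note = 7; half = 8; a full sixteenth-note quintuplet (5 notes) (five quintuplet sixteenths span one quarter) = 4; a full quarter-note triplet (3 notes) (three triplet quarters span one half) = 8; half note = 8; a full sixteenth-note quintuplet (5 notes) (five quintuplet sixteenths span one quarter) = 4.
Altogether 16 + 7 + 8 + 4 + 8 + 8 + 4 = 55 sixteenth notes.

55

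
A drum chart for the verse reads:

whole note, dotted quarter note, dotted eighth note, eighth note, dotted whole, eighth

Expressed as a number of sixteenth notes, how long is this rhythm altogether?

53

Convert each value to sixteenth notes: whole note = 16; dotted quarter note = 6; dotted eighth note = 3; eighth note = 2; dotted whole = 24; eighth = 2.
Sum: 16 + 6 + 3 + 2 + 24 + 2 = 53 sixteenth notes.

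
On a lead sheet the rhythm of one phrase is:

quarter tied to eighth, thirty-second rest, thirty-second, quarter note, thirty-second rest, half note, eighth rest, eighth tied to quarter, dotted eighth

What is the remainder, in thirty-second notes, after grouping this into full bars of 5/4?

21

One bar of 5/4 = 40 thirty-second notes.
Convert each value to thirty-second notes: quarter tied to eighth (quarter + eighth) = 12; thirty-second rest = 1; thirty-second = 1; quarter note = 8; thirty-second rest = 1; half note = 16; eighth rest = 4; eighth tied to quarter (eighth + quarter) = 12; dotted eighth = 6.
Total: 12 + 1 + 1 + 8 + 1 + 16 + 4 + 12 + 6 = 61.
61 ÷ 40 = 1 complete bar with 21 thirty-second notes remaining.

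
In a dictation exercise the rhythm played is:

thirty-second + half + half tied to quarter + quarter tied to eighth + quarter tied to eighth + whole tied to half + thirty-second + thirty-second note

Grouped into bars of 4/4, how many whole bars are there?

One bar of 4/4 = 32 thirty-second notes.
Working in thirty-second notes: thirty-second = 1; half = 16; half tied to quarter (half + quarter) = 24; quarter tied to eighth (quarter + eighth) = 12; quarter tied to eighth (quarter + eighth) = 12; whole tied to half (whole + half) = 48; thirty-second = 1; thirty-second note = 1.
Altogether 1 + 16 + 24 + 12 + 12 + 48 + 1 + 1 = 115.
115 ÷ 32 = 3 complete bars with 19 left over.

3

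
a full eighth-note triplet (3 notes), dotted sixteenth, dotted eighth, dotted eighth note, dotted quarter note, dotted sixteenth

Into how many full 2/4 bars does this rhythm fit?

One bar of 2/4 = 16 thirty-second notes.
Convert each value to thirty-second notes: a full eighth-note triplet (3 notes) (three triplet eighths span one quarter) = 8; dotted sixteenth = 3; dotted eighth = 6; dotted eighth note = 6; dotted quarter note = 12; dotted sixteenth = 3.
Altogether 8 + 3 + 6 + 6 + 12 + 3 = 38.
38 ÷ 16 = 2 complete bars with 6 left over.

2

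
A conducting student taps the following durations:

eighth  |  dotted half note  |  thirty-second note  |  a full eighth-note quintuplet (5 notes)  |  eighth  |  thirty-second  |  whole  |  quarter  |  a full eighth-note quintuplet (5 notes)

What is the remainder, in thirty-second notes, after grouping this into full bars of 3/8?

10

One bar of 3/8 = 12 thirty-second notes.
Working in thirty-second notes: eighth = 4; dotted half note = 24; thirty-second note = 1; a full eighth-note quintuplet (5 notes) (five quintuplet eighths span one half) = 16; eighth = 4; thirty-second = 1; whole = 32; quarter = 8; a full eighth-note quintuplet (5 notes) (five quintuplet eighths span one half) = 16.
Total: 4 + 24 + 1 + 16 + 4 + 1 + 32 + 8 + 16 = 106.
106 ÷ 12 = 8 complete bars with 10 thirty-second notes remaining.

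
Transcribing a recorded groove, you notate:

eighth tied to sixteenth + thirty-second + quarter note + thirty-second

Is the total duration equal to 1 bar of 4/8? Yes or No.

Yes

One bar of 4/8 = 16 thirty-second notes.
In thirty-second notes: eighth tied to sixteenth (eighth + sixteenth) = 6; thirty-second = 1; quarter note = 8; thirty-second = 1.
Sum: 6 + 1 + 8 + 1 = 16.
16 equals 16, so the answer is Yes.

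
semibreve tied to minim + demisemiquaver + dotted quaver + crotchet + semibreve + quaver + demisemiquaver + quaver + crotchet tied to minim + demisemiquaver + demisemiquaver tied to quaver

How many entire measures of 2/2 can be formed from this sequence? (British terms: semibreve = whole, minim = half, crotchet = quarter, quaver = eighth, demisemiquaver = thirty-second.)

One bar of 2/2 = 32 thirty-second notes.
Convert each value to thirty-second notes: semibreve tied to minim (semibreve + minim) = 48; demisemiquaver = 1; dotted quaver = 6; crotchet = 8; semibreve = 32; quaver = 4; demisemiquaver = 1; quaver = 4; crotchet tied to minim (crotchet + minim) = 24; demisemiquaver = 1; demisemiquaver tied to quaver (demisemiquaver + quaver) = 5.
Altogether 48 + 1 + 6 + 8 + 32 + 4 + 1 + 4 + 24 + 1 + 5 = 134.
134 ÷ 32 = 4 complete bars with 6 left over.

4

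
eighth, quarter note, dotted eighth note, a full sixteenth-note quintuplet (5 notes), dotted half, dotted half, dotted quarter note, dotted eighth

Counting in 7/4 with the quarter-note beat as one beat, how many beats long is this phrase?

One quarter-note beat = 4 sixteenth notes.
Express everything in sixteenth notes: eighth = 2; quarter note = 4; dotted eighth note = 3; a full sixteenth-note quintuplet (5 notes) (five quintuplet sixteenths span one quarter) = 4; dotted half = 12; dotted half = 12; dotted quarter note = 6; dotted eighth = 3.
Total: 2 + 4 + 3 + 4 + 12 + 12 + 6 + 3 = 46.
46 ÷ 4 = 11.5 beats.

11.5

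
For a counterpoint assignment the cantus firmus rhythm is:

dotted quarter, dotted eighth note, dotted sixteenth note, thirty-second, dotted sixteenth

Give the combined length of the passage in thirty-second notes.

25

Convert each value to thirty-second notes: dotted quarter = 12; dotted eighth note = 6; dotted sixteenth note = 3; thirty-second = 1; dotted sixteenth = 3.
Adding: 12 + 6 + 3 + 1 + 3 = 25 thirty-second notes.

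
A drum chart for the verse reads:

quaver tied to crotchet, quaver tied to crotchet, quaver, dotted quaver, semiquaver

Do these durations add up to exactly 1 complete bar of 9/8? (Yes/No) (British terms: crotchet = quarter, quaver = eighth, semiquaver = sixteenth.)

One bar of 9/8 = 18 sixteenth notes.
Each duration in sixteenth notes: quaver tied to crotchet (quaver + crotchet) = 6; quaver tied to crotchet (quaver + crotchet) = 6; quaver = 2; dotted quaver = 3; semiquaver = 1.
Total: 6 + 6 + 2 + 3 + 1 = 18.
18 equals 18, so the answer is Yes.

Yes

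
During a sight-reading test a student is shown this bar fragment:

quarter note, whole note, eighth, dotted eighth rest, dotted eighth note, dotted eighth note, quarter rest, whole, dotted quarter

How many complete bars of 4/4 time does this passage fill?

3

One bar of 4/4 = 16 sixteenth notes.
Each duration in sixteenth notes: quarter note = 4; whole note = 16; eighth = 2; dotted eighth rest = 3; dotted eighth note = 3; dotted eighth note = 3; quarter rest = 4; whole = 16; dotted quarter = 6.
Altogether 4 + 16 + 2 + 3 + 3 + 3 + 4 + 16 + 6 = 57.
57 ÷ 16 = 3 complete bars with 9 left over.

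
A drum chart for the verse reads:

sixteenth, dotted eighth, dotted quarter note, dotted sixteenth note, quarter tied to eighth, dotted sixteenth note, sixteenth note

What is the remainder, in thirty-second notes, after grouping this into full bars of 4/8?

8

One bar of 4/8 = 16 thirty-second notes.
In thirty-second notes: sixteenth = 2; dotted eighth = 6; dotted quarter note = 12; dotted sixteenth note = 3; quarter tied to eighth (quarter + eighth) = 12; dotted sixteenth note = 3; sixteenth note = 2.
Total: 2 + 6 + 12 + 3 + 12 + 3 + 2 = 40.
40 ÷ 16 = 2 complete bars with 8 thirty-second notes remaining.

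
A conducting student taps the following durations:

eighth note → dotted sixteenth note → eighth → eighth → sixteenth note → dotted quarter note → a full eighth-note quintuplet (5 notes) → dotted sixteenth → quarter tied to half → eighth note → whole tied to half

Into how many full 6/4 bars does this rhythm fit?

2

One bar of 6/4 = 48 thirty-second notes.
Convert each value to thirty-second notes: eighth note = 4; dotted sixteenth note = 3; eighth = 4; eighth = 4; sixteenth note = 2; dotted quarter note = 12; a full eighth-note quintuplet (5 notes) (five quintuplet eighths span one half) = 16; dotted sixteenth = 3; quarter tied to half (quarter + half) = 24; eighth note = 4; whole tied to half (whole + half) = 48.
Sum: 4 + 3 + 4 + 4 + 2 + 12 + 16 + 3 + 24 + 4 + 48 = 124.
124 ÷ 48 = 2 complete bars with 28 left over.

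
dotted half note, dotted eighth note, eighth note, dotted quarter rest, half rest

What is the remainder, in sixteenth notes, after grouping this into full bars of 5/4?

11

One bar of 5/4 = 20 sixteenth notes.
Each duration in sixteenth notes: dotted half note = 12; dotted eighth note = 3; eighth note = 2; dotted quarter rest = 6; half rest = 8.
Total: 12 + 3 + 2 + 6 + 8 = 31.
31 ÷ 20 = 1 complete bar with 11 sixteenth notes remaining.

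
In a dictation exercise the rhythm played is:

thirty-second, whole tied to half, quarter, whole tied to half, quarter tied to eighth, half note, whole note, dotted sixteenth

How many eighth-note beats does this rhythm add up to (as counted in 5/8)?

One eighth-note beat = 4 thirty-second notes.
Convert each value to thirty-second notes: thirty-second = 1; whole tied to half (whole + half) = 48; quarter = 8; whole tied to half (whole + half) = 48; quarter tied to eighth (quarter + eighth) = 12; half note = 16; whole note = 32; dotted sixteenth = 3.
Total: 1 + 48 + 8 + 48 + 12 + 16 + 32 + 3 = 168.
168 ÷ 4 = 42 beats.

42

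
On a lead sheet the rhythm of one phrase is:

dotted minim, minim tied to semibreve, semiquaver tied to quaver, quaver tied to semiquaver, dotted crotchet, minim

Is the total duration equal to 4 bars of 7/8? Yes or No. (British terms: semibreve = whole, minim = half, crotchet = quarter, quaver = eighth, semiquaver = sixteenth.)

One bar of 7/8 = 14 sixteenth notes, so 4 bars = 56.
Express everything in sixteenth notes: dotted minim = 12; minim tied to semibreve (minim + semibreve) = 24; semiquaver tied to quaver (semiquaver + quaver) = 3; quaver tied to semiquaver (quaver + semiquaver) = 3; dotted crotchet = 6; minim = 8.
Sum: 12 + 24 + 3 + 3 + 6 + 8 = 56.
56 equals 56, so the answer is Yes.

Yes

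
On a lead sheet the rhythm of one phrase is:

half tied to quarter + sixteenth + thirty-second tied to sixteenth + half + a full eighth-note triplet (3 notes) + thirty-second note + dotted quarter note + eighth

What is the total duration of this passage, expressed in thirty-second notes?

70

In thirty-second notes: half tied to quarter (half + quarter) = 24; sixteenth = 2; thirty-second tied to sixteenth (thirty-second + sixteenth) = 3; half = 16; a full eighth-note triplet (3 notes) (three triplet eighths span one quarter) = 8; thirty-second note = 1; dotted quarter note = 12; eighth = 4.
Adding: 24 + 2 + 3 + 16 + 8 + 1 + 12 + 4 = 70 thirty-second notes.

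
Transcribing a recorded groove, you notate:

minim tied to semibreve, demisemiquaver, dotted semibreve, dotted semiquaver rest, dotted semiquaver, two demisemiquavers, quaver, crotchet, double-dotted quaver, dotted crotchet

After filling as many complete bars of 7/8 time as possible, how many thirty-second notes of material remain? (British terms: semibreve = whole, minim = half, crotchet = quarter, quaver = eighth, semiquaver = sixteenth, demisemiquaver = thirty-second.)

One bar of 7/8 = 28 thirty-second notes.
Convert each value to thirty-second notes: minim tied to semibreve (minim + semibreve) = 48; demisemiquaver = 1; dotted semibreve = 48; dotted semiquaver rest = 3; dotted semiquaver = 3; demisemiquaver = 1; demisemiquaver = 1; quaver = 4; crotchet = 8; double-dotted quaver = 7; dotted crotchet = 12.
Altogether 48 + 1 + 48 + 3 + 3 + 1 + 1 + 4 + 8 + 7 + 12 = 136.
136 ÷ 28 = 4 complete bars with 24 thirty-second notes remaining.

24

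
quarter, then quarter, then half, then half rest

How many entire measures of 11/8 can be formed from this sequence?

One bar of 11/8 = 11 eighth notes.
Express everything in eighth notes: quarter = 2; quarter = 2; half = 4; half rest = 4.
Total: 2 + 2 + 4 + 4 = 12.
12 ÷ 11 = 1 complete bar with 1 left over.

1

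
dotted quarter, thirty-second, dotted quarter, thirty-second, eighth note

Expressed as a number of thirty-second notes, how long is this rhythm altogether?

Convert each value to thirty-second notes: dotted quarter = 12; thirty-second = 1; dotted quarter = 12; thirty-second = 1; eighth note = 4.
Total: 12 + 1 + 12 + 1 + 4 = 30 thirty-second notes.

30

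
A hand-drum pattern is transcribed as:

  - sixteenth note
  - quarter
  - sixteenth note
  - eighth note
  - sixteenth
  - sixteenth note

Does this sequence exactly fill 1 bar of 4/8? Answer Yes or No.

No

One bar of 4/8 = 8 sixteenth notes.
Express everything in sixteenth notes: sixteenth note = 1; quarter = 4; sixteenth note = 1; eighth note = 2; sixteenth = 1; sixteenth note = 1.
Adding: 1 + 4 + 1 + 2 + 1 + 1 = 10.
10 exceeds 8, so the answer is No.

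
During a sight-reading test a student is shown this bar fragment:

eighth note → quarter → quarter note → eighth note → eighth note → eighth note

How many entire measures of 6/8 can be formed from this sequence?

1

One bar of 6/8 = 6 eighth notes.
In eighth notes: eighth note = 1; quarter = 2; quarter note = 2; eighth note = 1; eighth note = 1; eighth note = 1.
Adding: 1 + 2 + 2 + 1 + 1 + 1 = 8.
8 ÷ 6 = 1 complete bar with 2 left over.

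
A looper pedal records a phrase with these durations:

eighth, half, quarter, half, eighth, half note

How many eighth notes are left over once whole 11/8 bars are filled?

5

One bar of 11/8 = 11 eighth notes.
Convert each value to eighth notes: eighth = 1; half = 4; quarter = 2; half = 4; eighth = 1; half note = 4.
Altogether 1 + 4 + 2 + 4 + 1 + 4 = 16.
16 ÷ 11 = 1 complete bar with 5 eighth notes remaining.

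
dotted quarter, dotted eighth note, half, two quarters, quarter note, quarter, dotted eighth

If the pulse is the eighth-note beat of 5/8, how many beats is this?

One eighth-note beat = 2 sixteenth notes.
Express everything in sixteenth notes: dotted quarter = 6; dotted eighth note = 3; half = 8; quarter = 4; quarter = 4; quarter note = 4; quarter = 4; dotted eighth = 3.
Adding: 6 + 3 + 8 + 4 + 4 + 4 + 4 + 3 = 36.
36 ÷ 2 = 18 beats.

18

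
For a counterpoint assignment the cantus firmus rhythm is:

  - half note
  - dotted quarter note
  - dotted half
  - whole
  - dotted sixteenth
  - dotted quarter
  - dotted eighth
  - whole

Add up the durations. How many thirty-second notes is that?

137

Each duration in thirty-second notes: half note = 16; dotted quarter note = 12; dotted half = 24; whole = 32; dotted sixteenth = 3; dotted quarter = 12; dotted eighth = 6; whole = 32.
Sum: 16 + 12 + 24 + 32 + 3 + 12 + 6 + 32 = 137 thirty-second notes.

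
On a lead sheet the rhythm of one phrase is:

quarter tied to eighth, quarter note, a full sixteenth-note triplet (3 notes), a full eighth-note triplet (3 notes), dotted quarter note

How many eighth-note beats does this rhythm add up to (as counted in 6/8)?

11

One eighth-note beat = 2 sixteenth notes.
In sixteenth notes: quarter tied to eighth (quarter + eighth) = 6; quarter note = 4; a full sixteenth-note triplet (3 notes) (three triplet sixteenths span one eighth) = 2; a full eighth-note triplet (3 notes) (three triplet eighths span one quarter) = 4; dotted quarter note = 6.
Total: 6 + 4 + 2 + 4 + 6 = 22.
22 ÷ 2 = 11 beats.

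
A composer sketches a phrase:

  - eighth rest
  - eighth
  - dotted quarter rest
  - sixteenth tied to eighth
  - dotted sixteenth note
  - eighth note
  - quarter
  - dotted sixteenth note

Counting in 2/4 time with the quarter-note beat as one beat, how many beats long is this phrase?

One quarter-note beat = 8 thirty-second notes.
Convert each value to thirty-second notes: eighth rest = 4; eighth = 4; dotted quarter rest = 12; sixteenth tied to eighth (sixteenth + eighth) = 6; dotted sixteenth note = 3; eighth note = 4; quarter = 8; dotted sixteenth note = 3.
Adding: 4 + 4 + 12 + 6 + 3 + 4 + 8 + 3 = 44.
44 ÷ 8 = 5.5 beats.

5.5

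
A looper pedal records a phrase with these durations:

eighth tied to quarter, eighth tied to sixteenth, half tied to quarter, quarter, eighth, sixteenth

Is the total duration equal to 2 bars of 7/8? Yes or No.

One bar of 7/8 = 14 sixteenth notes, so 2 bars = 28.
Each duration in sixteenth notes: eighth tied to quarter (eighth + quarter) = 6; eighth tied to sixteenth (eighth + sixteenth) = 3; half tied to quarter (half + quarter) = 12; quarter = 4; eighth = 2; sixteenth = 1.
Adding: 6 + 3 + 12 + 4 + 2 + 1 = 28.
28 equals 28, so the answer is Yes.

Yes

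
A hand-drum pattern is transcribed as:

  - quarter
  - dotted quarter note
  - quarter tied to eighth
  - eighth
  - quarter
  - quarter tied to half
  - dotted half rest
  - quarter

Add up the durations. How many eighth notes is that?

25

Express everything in eighth notes: quarter = 2; dotted quarter note = 3; quarter tied to eighth (quarter + eighth) = 3; eighth = 1; quarter = 2; quarter tied to half (quarter + half) = 6; dotted half rest = 6; quarter = 2.
Sum: 2 + 3 + 3 + 1 + 2 + 6 + 6 + 2 = 25 eighth notes.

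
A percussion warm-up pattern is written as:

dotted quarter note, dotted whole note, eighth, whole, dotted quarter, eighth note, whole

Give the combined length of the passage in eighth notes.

36

Each duration in eighth notes: dotted quarter note = 3; dotted whole note = 12; eighth = 1; whole = 8; dotted quarter = 3; eighth note = 1; whole = 8.
Adding: 3 + 12 + 1 + 8 + 3 + 1 + 8 = 36 eighth notes.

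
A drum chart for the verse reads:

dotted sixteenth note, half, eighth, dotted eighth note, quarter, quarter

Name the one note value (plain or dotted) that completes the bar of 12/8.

dotted sixteenth note

The bar of 12/8 = 48 thirty-second notes.
Convert each value to thirty-second notes: dotted sixteenth note = 3; half = 16; eighth = 4; dotted eighth note = 6; quarter = 8; quarter = 8.
Sum: 3 + 16 + 4 + 6 + 8 + 8 = 45.
Remaining: 48 − 45 = 3 thirty-second notes, which is a dotted sixteenth note.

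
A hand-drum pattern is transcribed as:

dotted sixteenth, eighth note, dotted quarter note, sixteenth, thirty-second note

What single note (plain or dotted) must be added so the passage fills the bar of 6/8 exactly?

sixteenth note

The bar of 6/8 = 24 thirty-second notes.
Each duration in thirty-second notes: dotted sixteenth = 3; eighth note = 4; dotted quarter note = 12; sixteenth = 2; thirty-second note = 1.
Total: 3 + 4 + 12 + 2 + 1 = 22.
Remaining: 24 − 22 = 2 thirty-second notes, which is a sixteenth note.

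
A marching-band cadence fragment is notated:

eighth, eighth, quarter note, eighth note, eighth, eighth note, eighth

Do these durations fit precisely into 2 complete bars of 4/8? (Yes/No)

One bar of 4/8 = 4 eighth notes, so 2 bars = 8.
In eighth notes: eighth = 1; eighth = 1; quarter note = 2; eighth note = 1; eighth = 1; eighth note = 1; eighth = 1.
Total: 1 + 1 + 2 + 1 + 1 + 1 + 1 = 8.
8 equals 8, so the answer is Yes.

Yes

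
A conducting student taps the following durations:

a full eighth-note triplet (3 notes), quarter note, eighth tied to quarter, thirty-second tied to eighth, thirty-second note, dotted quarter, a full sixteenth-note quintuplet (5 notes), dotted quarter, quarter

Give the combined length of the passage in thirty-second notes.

74

In thirty-second notes: a full eighth-note triplet (3 notes) (three triplet eighths span one quarter) = 8; quarter note = 8; eighth tied to quarter (eighth + quarter) = 12; thirty-second tied to eighth (thirty-second + eighth) = 5; thirty-second note = 1; dotted quarter = 12; a full sixteenth-note quintuplet (5 notes) (five quintuplet sixteenths span one quarter) = 8; dotted quarter = 12; quarter = 8.
Sum: 8 + 8 + 12 + 5 + 1 + 12 + 8 + 12 + 8 = 74 thirty-second notes.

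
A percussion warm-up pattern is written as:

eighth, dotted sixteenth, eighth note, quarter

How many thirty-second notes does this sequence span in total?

19

Express everything in thirty-second notes: eighth = 4; dotted sixteenth = 3; eighth note = 4; quarter = 8.
Sum: 4 + 3 + 4 + 8 = 19 thirty-second notes.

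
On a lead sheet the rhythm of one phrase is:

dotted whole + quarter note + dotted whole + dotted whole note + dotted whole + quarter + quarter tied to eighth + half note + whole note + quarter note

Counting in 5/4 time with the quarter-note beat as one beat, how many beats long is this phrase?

One quarter-note beat = 2 eighth notes.
Express everything in eighth notes: dotted whole = 12; quarter note = 2; dotted whole = 12; dotted whole note = 12; dotted whole = 12; quarter = 2; quarter tied to eighth (quarter + eighth) = 3; half note = 4; whole note = 8; quarter note = 2.
Altogether 12 + 2 + 12 + 12 + 12 + 2 + 3 + 4 + 8 + 2 = 69.
69 ÷ 2 = 34.5 beats.

34.5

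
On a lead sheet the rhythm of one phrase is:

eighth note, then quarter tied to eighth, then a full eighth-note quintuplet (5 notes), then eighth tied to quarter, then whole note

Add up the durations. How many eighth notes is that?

19

Each duration in eighth notes: eighth note = 1; quarter tied to eighth (quarter + eighth) = 3; a full eighth-note quintuplet (5 notes) (five quintuplet eighths span one half) = 4; eighth tied to quarter (eighth + quarter) = 3; whole note = 8.
Total: 1 + 3 + 4 + 3 + 8 = 19 eighth notes.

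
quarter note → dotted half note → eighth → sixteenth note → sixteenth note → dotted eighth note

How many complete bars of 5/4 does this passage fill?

One bar of 5/4 = 20 sixteenth notes.
Each duration in sixteenth notes: quarter note = 4; dotted half note = 12; eighth = 2; sixteenth note = 1; sixteenth note = 1; dotted eighth note = 3.
Sum: 4 + 12 + 2 + 1 + 1 + 3 = 23.
23 ÷ 20 = 1 complete bar with 3 left over.

1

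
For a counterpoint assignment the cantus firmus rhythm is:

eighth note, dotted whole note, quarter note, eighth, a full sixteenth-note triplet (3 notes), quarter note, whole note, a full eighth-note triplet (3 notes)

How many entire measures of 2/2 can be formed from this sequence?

3

One bar of 2/2 = 8 eighth notes.
In eighth notes: eighth note = 1; dotted whole note = 12; quarter note = 2; eighth = 1; a full sixteenth-note triplet (3 notes) (three triplet sixteenths span one eighth) = 1; quarter note = 2; whole note = 8; a full eighth-note triplet (3 notes) (three triplet eighths span one quarter) = 2.
Adding: 1 + 12 + 2 + 1 + 1 + 2 + 8 + 2 = 29.
29 ÷ 8 = 3 complete bars with 5 left over.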